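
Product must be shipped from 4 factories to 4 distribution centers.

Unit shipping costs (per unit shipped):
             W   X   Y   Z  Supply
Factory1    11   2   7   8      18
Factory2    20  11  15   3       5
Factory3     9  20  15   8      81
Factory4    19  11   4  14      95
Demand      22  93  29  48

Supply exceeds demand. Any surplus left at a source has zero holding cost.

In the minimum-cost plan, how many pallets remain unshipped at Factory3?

7

Minimum-cost shipments:
  Factory1–X: 18 pallets
  Factory2–X: 5 pallets
  Factory3–W: 22 pallets
  Factory3–X: 4 pallets
  Factory3–Z: 48 pallets
  Factory4–X: 66 pallets
  Factory4–Y: 29 pallets
Total cost = 1595.
Factory3 ships 74 of its 81, leaving 7.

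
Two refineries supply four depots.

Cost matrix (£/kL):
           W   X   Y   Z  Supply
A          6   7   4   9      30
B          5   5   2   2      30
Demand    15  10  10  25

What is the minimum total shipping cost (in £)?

Optimal allocation:
  A to W: 15 kL
  A to X: 10 kL
  A to Y: 5 kL
  B to Y: 5 kL
  B to Z: 25 kL
Total cost = £240.
(Supply check: A ships 30; B ships 30.)

240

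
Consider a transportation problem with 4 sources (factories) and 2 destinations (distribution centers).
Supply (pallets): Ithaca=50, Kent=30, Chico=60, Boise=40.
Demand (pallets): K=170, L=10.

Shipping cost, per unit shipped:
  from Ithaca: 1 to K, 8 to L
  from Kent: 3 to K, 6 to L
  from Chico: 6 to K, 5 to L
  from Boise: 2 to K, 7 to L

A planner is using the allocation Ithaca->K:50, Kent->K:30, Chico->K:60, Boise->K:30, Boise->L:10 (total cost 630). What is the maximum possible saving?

Current plan cost = 50·1 + 30·3 + 60·6 + 30·2 + 10·7 = 630.
Optimal plan:
  Ithaca->K: 50 pallets
  Kent->K: 30 pallets
  Chico->K: 50 pallets
  Chico->L: 10 pallets
  Boise->K: 40 pallets
Optimal cost = 570.
Saving = 630 − 570 = 60.

60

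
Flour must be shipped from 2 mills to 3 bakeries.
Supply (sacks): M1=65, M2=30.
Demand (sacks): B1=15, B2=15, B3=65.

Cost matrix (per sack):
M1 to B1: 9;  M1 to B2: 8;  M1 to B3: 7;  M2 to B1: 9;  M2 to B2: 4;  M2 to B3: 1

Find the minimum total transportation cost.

One minimum-cost allocation:
  M1 to B1: 15 × 9 = 135
  M1 to B2: 15 × 8 = 120
  M1 to B3: 35 × 7 = 245
  M2 to B3: 30 × 1 = 30
Total = 135 + 120 + 245 + 30 = 530.

530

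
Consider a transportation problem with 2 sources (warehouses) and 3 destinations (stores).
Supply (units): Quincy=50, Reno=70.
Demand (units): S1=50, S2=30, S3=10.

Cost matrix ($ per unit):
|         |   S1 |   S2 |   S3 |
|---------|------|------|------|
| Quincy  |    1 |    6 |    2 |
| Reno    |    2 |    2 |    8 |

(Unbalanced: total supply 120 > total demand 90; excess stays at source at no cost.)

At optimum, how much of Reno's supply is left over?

Minimum-cost shipments:
  Quincy->S1: 40 × $1 = $40
  Quincy->S3: 10 × $2 = $20
  Reno->S1: 10 × $2 = $20
  Reno->S2: 30 × $2 = $60
Total cost = $140.
Reno ships 40 of its 70, leaving 30.

30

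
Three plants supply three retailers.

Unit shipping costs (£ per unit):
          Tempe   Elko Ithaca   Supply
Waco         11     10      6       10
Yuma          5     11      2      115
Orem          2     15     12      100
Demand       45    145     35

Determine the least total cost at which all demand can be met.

1965

An optimal shipping plan:
  Waco–Elko: 10 units
  Yuma–Elko: 80 units
  Yuma–Ithaca: 35 units
  Orem–Tempe: 45 units
  Orem–Elko: 55 units
Total cost = £1965.
(Supply check: Waco ships 10; Yuma ships 115; Orem ships 100.)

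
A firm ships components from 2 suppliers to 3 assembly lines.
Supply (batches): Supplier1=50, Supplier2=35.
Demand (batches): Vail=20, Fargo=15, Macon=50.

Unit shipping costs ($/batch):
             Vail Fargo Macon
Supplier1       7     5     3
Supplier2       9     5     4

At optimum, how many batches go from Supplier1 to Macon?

30

Solving gives:
  Supplier1→Vail: 20 batches
  Supplier1→Macon: 30 batches
  Supplier2→Fargo: 15 batches
  Supplier2→Macon: 20 batches
Total cost = $385.
So Supplier1→Macon carries 30 batches.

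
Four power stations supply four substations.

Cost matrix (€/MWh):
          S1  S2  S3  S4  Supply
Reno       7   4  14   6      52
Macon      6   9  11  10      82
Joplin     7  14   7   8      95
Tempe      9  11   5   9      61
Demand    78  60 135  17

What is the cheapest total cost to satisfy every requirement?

A cheapest plan:
  Reno→S2: 52 × €4 = €208
  Macon→S1: 74 × €6 = €444
  Macon→S2: 8 × €9 = €72
  Joplin→S1: 4 × €7 = €28
  Joplin→S3: 74 × €7 = €518
  Joplin→S4: 17 × €8 = €136
  Tempe→S3: 61 × €5 = €305
Total = 208 + 444 + 72 + 28 + 518 + 136 + 305 = €1711.

1711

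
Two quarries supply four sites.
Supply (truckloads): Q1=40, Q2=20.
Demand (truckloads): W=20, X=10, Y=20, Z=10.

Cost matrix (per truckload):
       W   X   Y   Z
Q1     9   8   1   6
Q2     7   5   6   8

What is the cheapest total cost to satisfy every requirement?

290

An optimal shipping plan:
  Q1 to W: 10 truckloads
  Q1 to Y: 20 truckloads
  Q1 to Z: 10 truckloads
  Q2 to W: 10 truckloads
  Q2 to X: 10 truckloads
Total cost = 290.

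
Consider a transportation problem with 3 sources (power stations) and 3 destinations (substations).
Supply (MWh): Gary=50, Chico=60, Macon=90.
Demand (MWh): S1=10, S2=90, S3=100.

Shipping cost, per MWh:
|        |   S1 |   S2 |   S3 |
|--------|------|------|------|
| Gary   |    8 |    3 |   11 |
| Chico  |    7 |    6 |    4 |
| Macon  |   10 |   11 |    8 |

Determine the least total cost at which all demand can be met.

An optimal shipping plan:
  Gary–S2: 50 × 3 = 150
  Chico–S2: 40 × 6 = 240
  Chico–S3: 20 × 4 = 80
  Macon–S1: 10 × 10 = 100
  Macon–S3: 80 × 8 = 640
Total = 150 + 240 + 80 + 100 + 640 = 1210.

1210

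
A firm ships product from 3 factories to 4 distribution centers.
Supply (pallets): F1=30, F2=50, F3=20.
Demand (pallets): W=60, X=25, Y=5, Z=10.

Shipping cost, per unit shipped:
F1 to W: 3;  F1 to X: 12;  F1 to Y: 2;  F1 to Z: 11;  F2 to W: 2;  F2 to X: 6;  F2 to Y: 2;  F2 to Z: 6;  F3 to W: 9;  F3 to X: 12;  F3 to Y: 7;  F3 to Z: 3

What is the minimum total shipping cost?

One minimum-cost allocation:
  F1–W: 30 pallets
  F2–W: 30 pallets
  F2–X: 20 pallets
  F3–X: 5 pallets
  F3–Y: 5 pallets
  F3–Z: 10 pallets
Total cost = 395.
(Supply check: F1 ships 30; F2 ships 50; F3 ships 20.)

395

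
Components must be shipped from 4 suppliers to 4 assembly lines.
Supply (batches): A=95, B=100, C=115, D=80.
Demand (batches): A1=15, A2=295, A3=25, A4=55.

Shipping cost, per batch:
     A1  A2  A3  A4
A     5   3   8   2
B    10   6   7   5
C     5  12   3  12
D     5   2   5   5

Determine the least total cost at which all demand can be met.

An optimal shipping plan:
  A→A2: 95 × 3 = 285
  B→A2: 45 × 6 = 270
  B→A4: 55 × 5 = 275
  C→A1: 15 × 5 = 75
  C→A2: 75 × 12 = 900
  C→A3: 25 × 3 = 75
  D→A2: 80 × 2 = 160
Total = 285 + 270 + 275 + 75 + 900 + 75 + 160 = 2040.

2040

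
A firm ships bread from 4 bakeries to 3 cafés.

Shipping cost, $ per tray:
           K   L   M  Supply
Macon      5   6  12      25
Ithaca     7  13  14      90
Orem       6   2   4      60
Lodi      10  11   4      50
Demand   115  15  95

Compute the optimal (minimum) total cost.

One minimum-cost allocation:
  Macon->K: 25 × $5 = $125
  Ithaca->K: 90 × $7 = $630
  Orem->L: 15 × $2 = $30
  Orem->M: 45 × $4 = $180
  Lodi->M: 50 × $4 = $200
Total = 125 + 630 + 30 + 180 + 200 = $1165.

1165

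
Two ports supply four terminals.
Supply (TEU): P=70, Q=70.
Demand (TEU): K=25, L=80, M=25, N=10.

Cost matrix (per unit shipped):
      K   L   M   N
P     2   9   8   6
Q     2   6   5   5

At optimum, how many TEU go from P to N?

Optimal shipments:
  P→K: 25 × 2 = 50
  P→L: 10 × 9 = 90
  P→M: 25 × 8 = 200
  P→N: 10 × 6 = 60
  Q→L: 70 × 6 = 420
Total cost = 820.
So P→N carries 10 TEU.

10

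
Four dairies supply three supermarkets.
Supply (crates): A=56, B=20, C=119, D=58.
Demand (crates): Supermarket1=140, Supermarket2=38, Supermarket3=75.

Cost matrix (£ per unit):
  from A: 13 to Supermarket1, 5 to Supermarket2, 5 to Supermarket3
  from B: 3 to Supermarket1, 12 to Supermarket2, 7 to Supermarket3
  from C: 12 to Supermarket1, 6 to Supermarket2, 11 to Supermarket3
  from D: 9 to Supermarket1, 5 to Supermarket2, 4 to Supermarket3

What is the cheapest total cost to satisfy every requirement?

An optimal shipping plan:
  A–Supermarket3: 56 crates
  B–Supermarket1: 20 crates
  C–Supermarket1: 81 crates
  C–Supermarket2: 38 crates
  D–Supermarket1: 39 crates
  D–Supermarket3: 19 crates
Total cost = £1967.

1967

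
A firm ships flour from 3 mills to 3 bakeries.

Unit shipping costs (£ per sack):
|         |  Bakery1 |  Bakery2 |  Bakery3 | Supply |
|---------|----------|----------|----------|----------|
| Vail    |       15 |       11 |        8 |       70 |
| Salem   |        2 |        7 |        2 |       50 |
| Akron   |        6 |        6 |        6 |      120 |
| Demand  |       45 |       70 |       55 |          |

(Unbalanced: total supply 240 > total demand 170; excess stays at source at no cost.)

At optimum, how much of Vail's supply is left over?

Minimum-cost shipments:
  Salem->Bakery1: 45 × £2 = £90
  Salem->Bakery3: 5 × £2 = £10
  Akron->Bakery2: 70 × £6 = £420
  Akron->Bakery3: 50 × £6 = £300
Total cost = £820.
Vail ships 0 of its 70, leaving 70.

70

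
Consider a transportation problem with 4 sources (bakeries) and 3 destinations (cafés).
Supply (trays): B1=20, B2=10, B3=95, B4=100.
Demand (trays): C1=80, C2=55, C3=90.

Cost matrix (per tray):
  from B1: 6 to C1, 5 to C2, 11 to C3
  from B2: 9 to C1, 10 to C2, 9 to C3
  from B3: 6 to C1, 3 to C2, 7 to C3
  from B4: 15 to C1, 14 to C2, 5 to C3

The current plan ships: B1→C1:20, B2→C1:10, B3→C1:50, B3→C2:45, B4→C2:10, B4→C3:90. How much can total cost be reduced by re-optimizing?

20

Current plan cost = 20·6 + 10·9 + 50·6 + 45·3 + 10·14 + 90·5 = 1235.
Optimal plan:
  B1 to C1: 20 × 6 = 120
  B2 to C1: 10 × 9 = 90
  B3 to C1: 40 × 6 = 240
  B3 to C2: 55 × 3 = 165
  B4 to C1: 10 × 15 = 150
  B4 to C3: 90 × 5 = 450
Optimal cost = 1215.
Saving = 1235 − 1215 = 20.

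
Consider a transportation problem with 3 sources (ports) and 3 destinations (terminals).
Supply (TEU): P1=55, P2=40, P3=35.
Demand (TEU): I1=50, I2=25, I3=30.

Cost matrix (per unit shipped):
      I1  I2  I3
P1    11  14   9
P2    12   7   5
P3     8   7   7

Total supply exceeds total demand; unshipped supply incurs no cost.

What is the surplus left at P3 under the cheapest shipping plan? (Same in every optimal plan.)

0

An optimal plan:
  P1 to I1: 30 × 11 = 330
  P2 to I2: 10 × 7 = 70
  P2 to I3: 30 × 5 = 150
  P3 to I1: 20 × 8 = 160
  P3 to I2: 15 × 7 = 105
Total cost = 815.
P3 ships 35 of its 35, leaving 0.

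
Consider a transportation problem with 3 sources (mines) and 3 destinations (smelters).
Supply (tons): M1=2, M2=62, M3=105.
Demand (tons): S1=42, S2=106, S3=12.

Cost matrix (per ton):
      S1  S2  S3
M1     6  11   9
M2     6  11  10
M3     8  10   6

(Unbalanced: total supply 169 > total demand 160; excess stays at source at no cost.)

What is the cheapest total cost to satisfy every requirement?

Optimal allocation:
  M1 to S2: 2 × 11 = 22
  M2 to S1: 42 × 6 = 252
  M2 to S2: 11 × 11 = 121
  M3 to S2: 93 × 10 = 930
  M3 to S3: 12 × 6 = 72
Total = 22 + 252 + 121 + 930 + 72 = 1397.

1397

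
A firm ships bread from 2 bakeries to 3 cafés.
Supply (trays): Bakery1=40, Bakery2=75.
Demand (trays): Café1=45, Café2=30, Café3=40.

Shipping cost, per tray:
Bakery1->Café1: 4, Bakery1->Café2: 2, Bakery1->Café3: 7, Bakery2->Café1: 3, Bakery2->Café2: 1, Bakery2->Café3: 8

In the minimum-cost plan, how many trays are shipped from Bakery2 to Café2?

The minimum-cost plan:
  Bakery1 to Café3: 40 × 7 = 280
  Bakery2 to Café1: 45 × 3 = 135
  Bakery2 to Café2: 30 × 1 = 30
Total cost = 445.
So Bakery2→Café2 carries 30 trays.

30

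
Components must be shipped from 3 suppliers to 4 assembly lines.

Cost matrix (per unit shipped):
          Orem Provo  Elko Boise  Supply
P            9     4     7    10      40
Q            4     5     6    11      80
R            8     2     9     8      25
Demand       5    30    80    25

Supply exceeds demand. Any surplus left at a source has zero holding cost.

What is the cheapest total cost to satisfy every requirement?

A cheapest plan:
  P–Provo: 30 × 4 = 120
  P–Elko: 5 × 7 = 35
  Q–Orem: 5 × 4 = 20
  Q–Elko: 75 × 6 = 450
  R–Boise: 25 × 8 = 200
Total = 120 + 35 + 20 + 450 + 200 = 825.
(Supply check: P ships 35; Q ships 80; R ships 25.)

825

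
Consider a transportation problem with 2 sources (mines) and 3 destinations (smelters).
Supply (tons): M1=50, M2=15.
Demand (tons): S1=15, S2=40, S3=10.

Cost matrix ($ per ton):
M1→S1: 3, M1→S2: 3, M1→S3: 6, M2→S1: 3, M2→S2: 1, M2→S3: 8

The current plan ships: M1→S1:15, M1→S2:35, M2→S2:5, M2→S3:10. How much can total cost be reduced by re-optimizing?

40

Current plan cost = 15·3 + 35·3 + 5·1 + 10·8 = $235.
Optimal plan:
  M1→S1: 15 × $3 = $45
  M1→S2: 25 × $3 = $75
  M1→S3: 10 × $6 = $60
  M2→S2: 15 × $1 = $15
Optimal cost = $195.
Saving = 235 − 195 = $40.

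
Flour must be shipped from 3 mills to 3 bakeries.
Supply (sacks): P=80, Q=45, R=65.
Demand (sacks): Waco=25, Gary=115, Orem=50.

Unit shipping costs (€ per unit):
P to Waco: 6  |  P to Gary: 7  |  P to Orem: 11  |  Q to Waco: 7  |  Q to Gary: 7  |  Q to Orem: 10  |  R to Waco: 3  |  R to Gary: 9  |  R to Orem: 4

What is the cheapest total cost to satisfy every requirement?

One minimum-cost allocation:
  P–Waco: 10 × €6 = €60
  P–Gary: 70 × €7 = €490
  Q–Gary: 45 × €7 = €315
  R–Waco: 15 × €3 = €45
  R–Orem: 50 × €4 = €200
Total = 60 + 490 + 315 + 45 + 200 = €1110.

1110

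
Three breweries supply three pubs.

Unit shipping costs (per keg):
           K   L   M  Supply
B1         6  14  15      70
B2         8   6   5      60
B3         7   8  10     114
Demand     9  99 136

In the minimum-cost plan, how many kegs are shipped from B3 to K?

The minimum-cost plan:
  B1→K: 9 × 6 = 54
  B1→M: 61 × 15 = 915
  B2→M: 60 × 5 = 300
  B3→L: 99 × 8 = 792
  B3→M: 15 × 10 = 150
Total cost = 2211.
The route B3→K is not used.

0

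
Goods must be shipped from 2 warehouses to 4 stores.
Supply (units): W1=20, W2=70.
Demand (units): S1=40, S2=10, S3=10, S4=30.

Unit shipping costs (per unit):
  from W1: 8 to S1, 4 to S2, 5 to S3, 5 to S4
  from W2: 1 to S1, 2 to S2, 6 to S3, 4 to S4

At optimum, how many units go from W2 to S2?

10

Solving gives:
  W1 to S3: 10 units
  W1 to S4: 10 units
  W2 to S1: 40 units
  W2 to S2: 10 units
  W2 to S4: 20 units
Total cost = 240.
So W2→S2 carries 10 units.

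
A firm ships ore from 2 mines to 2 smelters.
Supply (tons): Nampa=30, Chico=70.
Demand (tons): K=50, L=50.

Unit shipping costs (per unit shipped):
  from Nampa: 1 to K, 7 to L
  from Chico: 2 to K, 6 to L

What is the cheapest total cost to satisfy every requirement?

One minimum-cost allocation:
  Nampa→K: 30 × 1 = 30
  Chico→K: 20 × 2 = 40
  Chico→L: 50 × 6 = 300
Total = 30 + 40 + 300 = 370.

370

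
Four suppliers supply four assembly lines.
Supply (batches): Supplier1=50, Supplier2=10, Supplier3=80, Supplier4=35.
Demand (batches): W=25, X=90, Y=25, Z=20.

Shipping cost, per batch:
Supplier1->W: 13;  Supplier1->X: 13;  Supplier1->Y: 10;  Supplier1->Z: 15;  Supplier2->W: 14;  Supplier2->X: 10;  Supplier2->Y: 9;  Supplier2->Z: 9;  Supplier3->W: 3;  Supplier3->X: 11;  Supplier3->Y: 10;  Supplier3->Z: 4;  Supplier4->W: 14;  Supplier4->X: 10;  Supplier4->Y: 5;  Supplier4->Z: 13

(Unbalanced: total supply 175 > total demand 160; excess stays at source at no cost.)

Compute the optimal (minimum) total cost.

An optimal shipping plan:
  Supplier1 to X: 35 batches
  Supplier2 to X: 10 batches
  Supplier3 to W: 25 batches
  Supplier3 to X: 35 batches
  Supplier3 to Z: 20 batches
  Supplier4 to X: 10 batches
  Supplier4 to Y: 25 batches
Total cost = 1320.
(Supply check: Supplier1 ships 35; Supplier2 ships 10; Supplier3 ships 80; Supplier4 ships 35.)

1320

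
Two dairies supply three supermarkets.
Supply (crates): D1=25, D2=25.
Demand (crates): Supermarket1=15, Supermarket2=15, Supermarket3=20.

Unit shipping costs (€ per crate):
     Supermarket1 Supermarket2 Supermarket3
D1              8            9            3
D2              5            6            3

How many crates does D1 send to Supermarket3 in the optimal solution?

20

Optimal shipments:
  D1→Supermarket1: 5 × €8 = €40
  D1→Supermarket3: 20 × €3 = €60
  D2→Supermarket1: 10 × €5 = €50
  D2→Supermarket2: 15 × €6 = €90
Total cost = €240.
So D1→Supermarket3 carries 20 crates.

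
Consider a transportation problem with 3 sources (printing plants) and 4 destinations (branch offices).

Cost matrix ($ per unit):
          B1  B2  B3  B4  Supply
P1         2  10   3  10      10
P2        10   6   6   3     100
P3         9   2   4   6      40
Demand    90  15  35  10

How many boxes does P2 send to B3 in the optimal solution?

10

Solving gives:
  P1–B1: 10 × $2 = $20
  P2–B1: 80 × $10 = $800
  P2–B3: 10 × $6 = $60
  P2–B4: 10 × $3 = $30
  P3–B2: 15 × $2 = $30
  P3–B3: 25 × $4 = $100
Total cost = $1040.
So P2→B3 carries 10 boxes.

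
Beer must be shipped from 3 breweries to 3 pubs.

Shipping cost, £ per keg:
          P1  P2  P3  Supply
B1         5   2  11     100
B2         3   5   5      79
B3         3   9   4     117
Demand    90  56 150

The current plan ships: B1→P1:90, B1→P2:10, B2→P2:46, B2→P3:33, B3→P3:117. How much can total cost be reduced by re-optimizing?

230

Current plan cost = 90·5 + 10·2 + 46·5 + 33·5 + 117·4 = £1333.
Optimal plan:
  B1–P1: 44 kegs
  B1–P2: 56 kegs
  B2–P1: 46 kegs
  B2–P3: 33 kegs
  B3–P3: 117 kegs
Optimal cost = £1103.
Saving = 1333 − 1103 = £230.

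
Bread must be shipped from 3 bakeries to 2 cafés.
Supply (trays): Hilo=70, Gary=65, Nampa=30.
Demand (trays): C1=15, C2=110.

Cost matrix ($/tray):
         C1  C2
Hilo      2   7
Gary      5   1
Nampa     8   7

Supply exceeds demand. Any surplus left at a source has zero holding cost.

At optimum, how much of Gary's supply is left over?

0

Minimum-cost shipments:
  Hilo→C1: 15 × $2 = $30
  Hilo→C2: 45 × $7 = $315
  Gary→C2: 65 × $1 = $65
Total cost = $410.
Gary ships 65 of its 65, leaving 0.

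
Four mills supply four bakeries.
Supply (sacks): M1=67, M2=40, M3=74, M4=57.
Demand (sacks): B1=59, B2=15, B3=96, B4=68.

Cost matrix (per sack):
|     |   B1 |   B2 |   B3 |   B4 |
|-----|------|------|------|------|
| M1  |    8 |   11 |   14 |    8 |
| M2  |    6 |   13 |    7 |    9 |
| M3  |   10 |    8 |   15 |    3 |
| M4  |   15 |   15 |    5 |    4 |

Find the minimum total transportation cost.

1379

An optimal shipping plan:
  M1->B1: 58 × 8 = 464
  M1->B2: 9 × 11 = 99
  M2->B1: 1 × 6 = 6
  M2->B3: 39 × 7 = 273
  M3->B2: 6 × 8 = 48
  M3->B4: 68 × 3 = 204
  M4->B3: 57 × 5 = 285
Total = 464 + 99 + 6 + 273 + 48 + 204 + 285 = 1379.
(Supply check: M1 ships 67; M2 ships 40; M3 ships 74; M4 ships 57.)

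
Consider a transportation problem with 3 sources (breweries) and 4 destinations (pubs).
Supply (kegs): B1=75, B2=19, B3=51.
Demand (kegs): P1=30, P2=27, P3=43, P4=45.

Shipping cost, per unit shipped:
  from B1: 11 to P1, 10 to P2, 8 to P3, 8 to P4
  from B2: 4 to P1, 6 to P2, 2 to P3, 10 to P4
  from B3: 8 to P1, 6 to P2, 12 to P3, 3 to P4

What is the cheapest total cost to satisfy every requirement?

922

One minimum-cost allocation:
  B1→P1: 11 × 11 = 121
  B1→P2: 21 × 10 = 210
  B1→P3: 43 × 8 = 344
  B2→P1: 19 × 4 = 76
  B3→P2: 6 × 6 = 36
  B3→P4: 45 × 3 = 135
Total = 121 + 210 + 344 + 76 + 36 + 135 = 922.
(Supply check: B1 ships 75; B2 ships 19; B3 ships 51.)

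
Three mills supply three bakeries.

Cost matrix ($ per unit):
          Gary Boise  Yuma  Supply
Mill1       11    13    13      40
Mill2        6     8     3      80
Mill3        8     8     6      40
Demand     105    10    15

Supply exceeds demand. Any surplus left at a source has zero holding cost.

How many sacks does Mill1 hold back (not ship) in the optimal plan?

An optimal plan:
  Mill1 to Gary: 10 × $11 = $110
  Mill2 to Gary: 65 × $6 = $390
  Mill2 to Yuma: 15 × $3 = $45
  Mill3 to Gary: 30 × $8 = $240
  Mill3 to Boise: 10 × $8 = $80
Total cost = $865.
Mill1 ships 10 of its 40, leaving 30.

30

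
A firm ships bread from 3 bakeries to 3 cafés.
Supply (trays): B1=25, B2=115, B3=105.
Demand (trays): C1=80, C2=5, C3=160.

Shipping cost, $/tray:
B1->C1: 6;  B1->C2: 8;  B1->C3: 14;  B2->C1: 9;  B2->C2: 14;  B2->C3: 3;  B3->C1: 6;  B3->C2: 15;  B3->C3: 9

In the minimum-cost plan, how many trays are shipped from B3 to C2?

Optimal shipments:
  B1→C1: 20 × $6 = $120
  B1→C2: 5 × $8 = $40
  B2→C3: 115 × $3 = $345
  B3→C1: 60 × $6 = $360
  B3→C3: 45 × $9 = $405
Total cost = $1270.
The route B3→C2 is not used.

0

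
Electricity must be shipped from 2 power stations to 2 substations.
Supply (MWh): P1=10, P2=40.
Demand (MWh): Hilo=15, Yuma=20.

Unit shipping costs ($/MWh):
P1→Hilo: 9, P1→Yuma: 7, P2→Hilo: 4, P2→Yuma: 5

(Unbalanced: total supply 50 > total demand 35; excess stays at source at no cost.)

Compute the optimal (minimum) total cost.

One minimum-cost allocation:
  P2→Hilo: 15 MWh
  P2→Yuma: 20 MWh
Total cost = $160.
(Supply check: P1 ships 0; P2 ships 35.)

160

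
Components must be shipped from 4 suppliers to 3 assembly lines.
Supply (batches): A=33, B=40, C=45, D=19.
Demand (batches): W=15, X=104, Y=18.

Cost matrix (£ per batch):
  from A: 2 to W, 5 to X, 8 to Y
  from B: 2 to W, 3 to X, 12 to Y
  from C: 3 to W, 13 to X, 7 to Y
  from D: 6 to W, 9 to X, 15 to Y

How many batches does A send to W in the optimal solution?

Optimal shipments:
  A to X: 33 × £5 = £165
  B to X: 40 × £3 = £120
  C to W: 15 × £3 = £45
  C to X: 12 × £13 = £156
  C to Y: 18 × £7 = £126
  D to X: 19 × £9 = £171
Total cost = £783.
The route A→W is not used.

0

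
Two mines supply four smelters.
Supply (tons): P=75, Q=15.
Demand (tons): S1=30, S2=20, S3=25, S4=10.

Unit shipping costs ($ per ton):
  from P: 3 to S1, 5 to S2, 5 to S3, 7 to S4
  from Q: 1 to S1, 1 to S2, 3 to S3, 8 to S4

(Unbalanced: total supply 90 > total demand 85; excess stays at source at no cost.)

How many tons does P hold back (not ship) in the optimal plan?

5

An optimal plan:
  P->S1: 30 × $3 = $90
  P->S2: 5 × $5 = $25
  P->S3: 25 × $5 = $125
  P->S4: 10 × $7 = $70
  Q->S2: 15 × $1 = $15
Total cost = $325.
P ships 70 of its 75, leaving 5.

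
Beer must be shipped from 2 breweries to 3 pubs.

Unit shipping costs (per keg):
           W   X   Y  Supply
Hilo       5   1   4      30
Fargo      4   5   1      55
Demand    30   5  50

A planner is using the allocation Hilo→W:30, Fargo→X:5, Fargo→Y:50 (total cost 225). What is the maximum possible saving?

Current plan cost = 30·5 + 5·5 + 50·1 = 225.
Optimal plan:
  Hilo to W: 25 × 5 = 125
  Hilo to X: 5 × 1 = 5
  Fargo to W: 5 × 4 = 20
  Fargo to Y: 50 × 1 = 50
Optimal cost = 200.
Saving = 225 − 200 = 25.

25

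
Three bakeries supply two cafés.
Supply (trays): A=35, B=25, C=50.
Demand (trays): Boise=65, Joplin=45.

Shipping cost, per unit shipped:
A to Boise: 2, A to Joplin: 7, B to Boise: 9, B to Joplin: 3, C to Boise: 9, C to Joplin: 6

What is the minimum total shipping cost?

One minimum-cost allocation:
  A–Boise: 35 × 2 = 70
  B–Joplin: 25 × 3 = 75
  C–Boise: 30 × 9 = 270
  C–Joplin: 20 × 6 = 120
Total = 70 + 75 + 270 + 120 = 535.

535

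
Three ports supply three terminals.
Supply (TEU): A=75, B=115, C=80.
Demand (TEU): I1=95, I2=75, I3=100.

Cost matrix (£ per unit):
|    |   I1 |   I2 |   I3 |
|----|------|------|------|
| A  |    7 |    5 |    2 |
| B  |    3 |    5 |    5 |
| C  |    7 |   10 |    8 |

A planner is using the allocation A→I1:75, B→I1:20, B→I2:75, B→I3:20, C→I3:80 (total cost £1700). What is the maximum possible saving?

Current plan cost = 75·7 + 20·3 + 75·5 + 20·5 + 80·8 = £1700.
Optimal plan:
  A to I3: 75 × £2 = £150
  B to I1: 40 × £3 = £120
  B to I2: 75 × £5 = £375
  C to I1: 55 × £7 = £385
  C to I3: 25 × £8 = £200
Optimal cost = £1230.
Saving = 1700 − 1230 = £470.

470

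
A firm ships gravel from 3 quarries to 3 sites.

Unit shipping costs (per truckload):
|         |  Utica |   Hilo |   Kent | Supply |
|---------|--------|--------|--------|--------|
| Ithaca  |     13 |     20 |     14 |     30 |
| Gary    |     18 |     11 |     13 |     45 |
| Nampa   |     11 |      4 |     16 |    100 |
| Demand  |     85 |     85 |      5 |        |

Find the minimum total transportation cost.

Optimal allocation:
  Ithaca→Utica: 30 × 13 = 390
  Gary→Utica: 40 × 18 = 720
  Gary→Kent: 5 × 13 = 65
  Nampa→Utica: 15 × 11 = 165
  Nampa→Hilo: 85 × 4 = 340
Total = 390 + 720 + 65 + 165 + 340 = 1680.

1680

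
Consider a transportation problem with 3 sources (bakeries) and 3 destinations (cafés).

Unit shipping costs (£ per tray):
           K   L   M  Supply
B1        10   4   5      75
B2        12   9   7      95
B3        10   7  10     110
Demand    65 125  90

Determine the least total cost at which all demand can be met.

1940

An optimal shipping plan:
  B1 to L: 75 × £4 = £300
  B2 to K: 5 × £12 = £60
  B2 to M: 90 × £7 = £630
  B3 to K: 60 × £10 = £600
  B3 to L: 50 × £7 = £350
Total = 300 + 60 + 630 + 600 + 350 = £1940.
(Supply check: B1 ships 75; B2 ships 95; B3 ships 110.)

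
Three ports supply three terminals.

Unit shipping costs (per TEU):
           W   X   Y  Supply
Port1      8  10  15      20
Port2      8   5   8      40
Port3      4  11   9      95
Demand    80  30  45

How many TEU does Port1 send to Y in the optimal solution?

0

Optimal shipments:
  Port1–X: 20 × 10 = 200
  Port2–X: 10 × 5 = 50
  Port2–Y: 30 × 8 = 240
  Port3–W: 80 × 4 = 320
  Port3–Y: 15 × 9 = 135
Total cost = 945.
The route Port1→Y is not used.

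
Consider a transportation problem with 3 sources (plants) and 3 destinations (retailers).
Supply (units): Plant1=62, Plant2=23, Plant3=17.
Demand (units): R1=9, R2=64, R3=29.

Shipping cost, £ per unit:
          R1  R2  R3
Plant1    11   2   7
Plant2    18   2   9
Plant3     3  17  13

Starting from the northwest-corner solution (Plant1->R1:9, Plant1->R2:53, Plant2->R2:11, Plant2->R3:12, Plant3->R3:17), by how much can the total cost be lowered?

Current plan cost = 9·11 + 53·2 + 11·2 + 12·9 + 17·13 = £556.
Optimal plan:
  Plant1->R2: 41 units
  Plant1->R3: 21 units
  Plant2->R2: 23 units
  Plant3->R1: 9 units
  Plant3->R3: 8 units
Optimal cost = £406.
Saving = 556 − 406 = £150.

150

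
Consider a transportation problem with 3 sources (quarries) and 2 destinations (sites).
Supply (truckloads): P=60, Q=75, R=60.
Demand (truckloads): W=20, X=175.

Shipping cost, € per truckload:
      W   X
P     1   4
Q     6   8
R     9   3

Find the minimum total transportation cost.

960

A cheapest plan:
  P–W: 20 × €1 = €20
  P–X: 40 × €4 = €160
  Q–X: 75 × €8 = €600
  R–X: 60 × €3 = €180
Total = 20 + 160 + 600 + 180 = €960.
(Supply check: P ships 60; Q ships 75; R ships 60.)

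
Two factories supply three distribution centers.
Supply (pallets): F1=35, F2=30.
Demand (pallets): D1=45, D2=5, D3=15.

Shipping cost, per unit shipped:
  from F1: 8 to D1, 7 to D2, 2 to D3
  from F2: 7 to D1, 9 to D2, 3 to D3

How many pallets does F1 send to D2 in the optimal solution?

5

Solving gives:
  F1->D1: 15 × 8 = 120
  F1->D2: 5 × 7 = 35
  F1->D3: 15 × 2 = 30
  F2->D1: 30 × 7 = 210
Total cost = 395.
So F1→D2 carries 5 pallets.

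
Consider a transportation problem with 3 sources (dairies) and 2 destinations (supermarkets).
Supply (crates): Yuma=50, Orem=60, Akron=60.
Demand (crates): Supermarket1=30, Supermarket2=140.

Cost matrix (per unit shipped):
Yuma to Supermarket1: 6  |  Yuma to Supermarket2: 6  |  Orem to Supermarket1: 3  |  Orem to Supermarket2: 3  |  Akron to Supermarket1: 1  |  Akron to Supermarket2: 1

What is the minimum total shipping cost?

One minimum-cost allocation:
  Yuma to Supermarket1: 30 × 6 = 180
  Yuma to Supermarket2: 20 × 6 = 120
  Orem to Supermarket2: 60 × 3 = 180
  Akron to Supermarket2: 60 × 1 = 60
Total = 180 + 120 + 180 + 60 = 540.

540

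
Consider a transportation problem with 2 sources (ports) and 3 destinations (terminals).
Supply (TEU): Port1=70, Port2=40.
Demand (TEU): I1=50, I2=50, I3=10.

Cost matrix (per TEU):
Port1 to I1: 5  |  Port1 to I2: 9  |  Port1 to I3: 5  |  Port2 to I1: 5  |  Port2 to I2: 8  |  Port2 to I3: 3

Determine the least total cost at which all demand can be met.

700

One minimum-cost allocation:
  Port1 to I1: 50 × 5 = 250
  Port1 to I2: 20 × 9 = 180
  Port2 to I2: 30 × 8 = 240
  Port2 to I3: 10 × 3 = 30
Total = 250 + 180 + 240 + 30 = 700.
(Supply check: Port1 ships 70; Port2 ships 40.)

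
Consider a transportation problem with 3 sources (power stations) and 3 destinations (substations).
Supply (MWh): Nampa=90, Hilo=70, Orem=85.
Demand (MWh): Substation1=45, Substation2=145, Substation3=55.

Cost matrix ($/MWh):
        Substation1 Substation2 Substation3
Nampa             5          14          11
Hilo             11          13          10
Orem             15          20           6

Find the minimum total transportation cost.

2695

A cheapest plan:
  Nampa–Substation1: 45 MWh
  Nampa–Substation2: 45 MWh
  Hilo–Substation2: 70 MWh
  Orem–Substation2: 30 MWh
  Orem–Substation3: 55 MWh
Total cost = $2695.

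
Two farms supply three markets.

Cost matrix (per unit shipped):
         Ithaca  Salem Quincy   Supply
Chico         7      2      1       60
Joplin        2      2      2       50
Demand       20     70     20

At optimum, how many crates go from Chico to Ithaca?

The minimum-cost plan:
  Chico→Salem: 40 crates
  Chico→Quincy: 20 crates
  Joplin→Ithaca: 20 crates
  Joplin→Salem: 30 crates
Total cost = 200.
The route Chico→Ithaca is not used.

0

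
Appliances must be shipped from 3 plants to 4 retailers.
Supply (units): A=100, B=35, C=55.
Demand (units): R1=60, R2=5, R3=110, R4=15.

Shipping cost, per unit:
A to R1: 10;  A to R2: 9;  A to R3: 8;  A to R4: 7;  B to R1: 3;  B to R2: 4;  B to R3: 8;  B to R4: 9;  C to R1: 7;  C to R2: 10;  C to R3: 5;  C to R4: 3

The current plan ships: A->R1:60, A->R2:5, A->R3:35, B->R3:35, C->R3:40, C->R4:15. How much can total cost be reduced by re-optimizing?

Current plan cost = 60·10 + 5·9 + 35·8 + 35·8 + 40·5 + 15·3 = 1450.
Optimal plan:
  A–R2: 5 × 9 = 45
  A–R3: 95 × 8 = 760
  B–R1: 35 × 3 = 105
  C–R1: 25 × 7 = 175
  C–R3: 15 × 5 = 75
  C–R4: 15 × 3 = 45
Optimal cost = 1205.
Saving = 1450 − 1205 = 245.

245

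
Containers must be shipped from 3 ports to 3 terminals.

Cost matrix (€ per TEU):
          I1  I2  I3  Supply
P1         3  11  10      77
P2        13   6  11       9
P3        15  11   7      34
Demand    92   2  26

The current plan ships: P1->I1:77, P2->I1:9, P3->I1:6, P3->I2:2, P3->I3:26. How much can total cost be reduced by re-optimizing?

6

Current plan cost = 77·3 + 9·13 + 6·15 + 2·11 + 26·7 = €642.
Optimal plan:
  P1->I1: 77 × €3 = €231
  P2->I1: 7 × €13 = €91
  P2->I2: 2 × €6 = €12
  P3->I1: 8 × €15 = €120
  P3->I3: 26 × €7 = €182
Optimal cost = €636.
Saving = 642 − 636 = €6.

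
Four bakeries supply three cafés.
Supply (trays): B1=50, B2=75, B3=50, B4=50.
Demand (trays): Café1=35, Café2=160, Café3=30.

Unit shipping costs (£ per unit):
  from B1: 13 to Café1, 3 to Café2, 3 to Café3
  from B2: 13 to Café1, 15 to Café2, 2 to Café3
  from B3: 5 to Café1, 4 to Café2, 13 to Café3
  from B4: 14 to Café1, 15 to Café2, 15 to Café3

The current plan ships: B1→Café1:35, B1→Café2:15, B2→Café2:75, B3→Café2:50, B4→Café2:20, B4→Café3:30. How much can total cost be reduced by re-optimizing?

Current plan cost = 35·13 + 15·3 + 75·15 + 50·4 + 20·15 + 30·15 = £2575.
Optimal plan:
  B1->Café2: 50 trays
  B2->Café1: 35 trays
  B2->Café2: 10 trays
  B2->Café3: 30 trays
  B3->Café2: 50 trays
  B4->Café2: 50 trays
Optimal cost = £1765.
Saving = 2575 − 1765 = £810.

810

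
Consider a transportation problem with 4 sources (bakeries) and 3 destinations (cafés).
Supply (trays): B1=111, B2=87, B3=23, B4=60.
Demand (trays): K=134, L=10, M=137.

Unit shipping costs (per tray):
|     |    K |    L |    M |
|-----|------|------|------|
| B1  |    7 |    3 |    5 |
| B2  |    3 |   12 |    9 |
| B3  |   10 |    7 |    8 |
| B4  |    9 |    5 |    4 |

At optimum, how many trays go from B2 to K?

87

Solving gives:
  B1–K: 24 × 7 = 168
  B1–L: 10 × 3 = 30
  B1–M: 77 × 5 = 385
  B2–K: 87 × 3 = 261
  B3–K: 23 × 10 = 230
  B4–M: 60 × 4 = 240
Total cost = 1314.
So B2→K carries 87 trays.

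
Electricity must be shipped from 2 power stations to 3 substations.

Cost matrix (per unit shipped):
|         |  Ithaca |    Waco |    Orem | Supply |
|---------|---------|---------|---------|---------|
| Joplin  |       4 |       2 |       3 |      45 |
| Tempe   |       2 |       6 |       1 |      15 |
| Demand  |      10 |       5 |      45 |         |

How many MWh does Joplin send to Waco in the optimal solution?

The minimum-cost plan:
  Joplin→Ithaca: 10 × 4 = 40
  Joplin→Waco: 5 × 2 = 10
  Joplin→Orem: 30 × 3 = 90
  Tempe→Orem: 15 × 1 = 15
Total cost = 155.
So Joplin→Waco carries 5 MWh.

5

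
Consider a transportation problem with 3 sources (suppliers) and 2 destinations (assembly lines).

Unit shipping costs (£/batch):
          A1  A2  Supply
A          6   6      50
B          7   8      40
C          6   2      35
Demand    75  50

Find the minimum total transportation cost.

A cheapest plan:
  A to A1: 35 batches
  A to A2: 15 batches
  B to A1: 40 batches
  C to A2: 35 batches
Total cost = £650.

650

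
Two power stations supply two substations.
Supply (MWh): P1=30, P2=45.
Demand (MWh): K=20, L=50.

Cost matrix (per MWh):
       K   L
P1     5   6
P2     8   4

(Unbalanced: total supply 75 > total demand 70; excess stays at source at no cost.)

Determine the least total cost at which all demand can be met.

310

A cheapest plan:
  P1–K: 20 MWh
  P1–L: 5 MWh
  P2–L: 45 MWh
Total cost = 310.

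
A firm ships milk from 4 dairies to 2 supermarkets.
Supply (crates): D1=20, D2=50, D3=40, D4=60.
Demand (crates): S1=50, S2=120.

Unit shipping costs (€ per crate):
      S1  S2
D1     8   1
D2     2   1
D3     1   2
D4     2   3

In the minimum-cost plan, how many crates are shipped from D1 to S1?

The minimum-cost plan:
  D1→S2: 20 × €1 = €20
  D2→S2: 50 × €1 = €50
  D3→S2: 40 × €2 = €80
  D4→S1: 50 × €2 = €100
  D4→S2: 10 × €3 = €30
Total cost = €280.
The route D1→S1 is not used.

0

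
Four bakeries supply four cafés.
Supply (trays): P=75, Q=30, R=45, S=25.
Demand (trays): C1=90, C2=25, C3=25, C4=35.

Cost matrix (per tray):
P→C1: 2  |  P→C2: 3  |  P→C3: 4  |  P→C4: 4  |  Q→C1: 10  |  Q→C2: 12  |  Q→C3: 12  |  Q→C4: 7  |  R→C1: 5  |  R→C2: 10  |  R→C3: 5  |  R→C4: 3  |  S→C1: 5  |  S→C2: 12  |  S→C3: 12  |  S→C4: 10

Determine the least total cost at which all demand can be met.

725

A cheapest plan:
  P→C1: 50 × 2 = 100
  P→C2: 25 × 3 = 75
  Q→C4: 30 × 7 = 210
  R→C1: 15 × 5 = 75
  R→C3: 25 × 5 = 125
  R→C4: 5 × 3 = 15
  S→C1: 25 × 5 = 125
Total = 100 + 75 + 210 + 75 + 125 + 15 + 125 = 725.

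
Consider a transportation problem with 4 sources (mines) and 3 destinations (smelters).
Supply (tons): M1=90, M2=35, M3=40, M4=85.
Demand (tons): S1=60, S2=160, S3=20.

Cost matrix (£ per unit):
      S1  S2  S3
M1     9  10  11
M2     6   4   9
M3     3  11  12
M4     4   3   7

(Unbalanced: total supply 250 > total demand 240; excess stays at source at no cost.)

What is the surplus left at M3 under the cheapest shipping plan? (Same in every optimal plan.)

Minimum-cost shipments:
  M1->S1: 20 × £9 = £180
  M1->S2: 40 × £10 = £400
  M1->S3: 20 × £11 = £220
  M2->S2: 35 × £4 = £140
  M3->S1: 40 × £3 = £120
  M4->S2: 85 × £3 = £255
Total cost = £1315.
M3 ships 40 of its 40, leaving 0.

0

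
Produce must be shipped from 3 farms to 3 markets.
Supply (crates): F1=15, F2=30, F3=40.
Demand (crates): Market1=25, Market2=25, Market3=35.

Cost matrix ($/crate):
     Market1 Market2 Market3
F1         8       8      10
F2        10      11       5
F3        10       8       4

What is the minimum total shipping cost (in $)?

580

Optimal allocation:
  F1 to Market1: 15 × $8 = $120
  F2 to Market1: 10 × $10 = $100
  F2 to Market3: 20 × $5 = $100
  F3 to Market2: 25 × $8 = $200
  F3 to Market3: 15 × $4 = $60
Total = 120 + 100 + 100 + 200 + 60 = $580.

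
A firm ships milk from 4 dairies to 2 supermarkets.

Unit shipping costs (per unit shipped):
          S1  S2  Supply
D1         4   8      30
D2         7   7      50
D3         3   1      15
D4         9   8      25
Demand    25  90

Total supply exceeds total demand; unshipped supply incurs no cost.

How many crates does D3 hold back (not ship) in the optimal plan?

0

Minimum-cost shipments:
  D1→S1: 25 crates
  D1→S2: 5 crates
  D2→S2: 50 crates
  D3→S2: 15 crates
  D4→S2: 20 crates
Total cost = 665.
D3 ships 15 of its 15, leaving 0.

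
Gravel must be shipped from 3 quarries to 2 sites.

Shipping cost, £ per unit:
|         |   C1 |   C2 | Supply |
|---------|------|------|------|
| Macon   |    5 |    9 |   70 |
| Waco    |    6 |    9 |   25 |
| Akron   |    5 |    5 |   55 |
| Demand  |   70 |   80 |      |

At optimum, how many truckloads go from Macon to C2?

Optimal shipments:
  Macon->C1: 70 × £5 = £350
  Waco->C2: 25 × £9 = £225
  Akron->C2: 55 × £5 = £275
Total cost = £850.
The route Macon→C2 is not used.

0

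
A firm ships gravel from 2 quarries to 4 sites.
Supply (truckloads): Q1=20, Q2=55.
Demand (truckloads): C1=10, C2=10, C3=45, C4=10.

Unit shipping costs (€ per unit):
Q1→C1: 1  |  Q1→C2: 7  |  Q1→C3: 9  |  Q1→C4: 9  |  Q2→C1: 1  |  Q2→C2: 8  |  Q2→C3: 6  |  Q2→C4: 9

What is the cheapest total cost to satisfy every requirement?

An optimal shipping plan:
  Q1–C1: 10 × €1 = €10
  Q1–C2: 10 × €7 = €70
  Q2–C3: 45 × €6 = €270
  Q2–C4: 10 × €9 = €90
Total = 10 + 70 + 270 + 90 = €440.
(Supply check: Q1 ships 20; Q2 ships 55.)

440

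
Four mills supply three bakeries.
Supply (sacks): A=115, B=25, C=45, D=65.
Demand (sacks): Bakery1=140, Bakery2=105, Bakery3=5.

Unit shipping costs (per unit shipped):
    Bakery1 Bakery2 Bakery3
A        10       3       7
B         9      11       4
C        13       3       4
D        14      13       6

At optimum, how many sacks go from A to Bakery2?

60

Optimal shipments:
  A to Bakery1: 55 sacks
  A to Bakery2: 60 sacks
  B to Bakery1: 25 sacks
  C to Bakery2: 45 sacks
  D to Bakery1: 60 sacks
  D to Bakery3: 5 sacks
Total cost = 1960.
So A→Bakery2 carries 60 sacks.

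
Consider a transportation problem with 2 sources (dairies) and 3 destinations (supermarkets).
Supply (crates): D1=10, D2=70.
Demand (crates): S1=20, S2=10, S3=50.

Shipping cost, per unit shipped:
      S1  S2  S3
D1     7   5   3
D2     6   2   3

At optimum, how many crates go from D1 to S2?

0

Optimal shipments:
  D1→S3: 10 × 3 = 30
  D2→S1: 20 × 6 = 120
  D2→S2: 10 × 2 = 20
  D2→S3: 40 × 3 = 120
Total cost = 290.
The route D1→S2 is not used.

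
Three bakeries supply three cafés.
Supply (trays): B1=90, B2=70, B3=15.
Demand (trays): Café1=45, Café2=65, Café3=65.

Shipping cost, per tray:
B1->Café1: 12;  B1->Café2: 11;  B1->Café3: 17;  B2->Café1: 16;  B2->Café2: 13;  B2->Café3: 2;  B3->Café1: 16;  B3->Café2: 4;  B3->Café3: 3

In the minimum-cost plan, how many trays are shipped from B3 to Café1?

0

The minimum-cost plan:
  B1->Café1: 45 × 12 = 540
  B1->Café2: 45 × 11 = 495
  B2->Café2: 5 × 13 = 65
  B2->Café3: 65 × 2 = 130
  B3->Café2: 15 × 4 = 60
Total cost = 1290.
The route B3→Café1 is not used.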